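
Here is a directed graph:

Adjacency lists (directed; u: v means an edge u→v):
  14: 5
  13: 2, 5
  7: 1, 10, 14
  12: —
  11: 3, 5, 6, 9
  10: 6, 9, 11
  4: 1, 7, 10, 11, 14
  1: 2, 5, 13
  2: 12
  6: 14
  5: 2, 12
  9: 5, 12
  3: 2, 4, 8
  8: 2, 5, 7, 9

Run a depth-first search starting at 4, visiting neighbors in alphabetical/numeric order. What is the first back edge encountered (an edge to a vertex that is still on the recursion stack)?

3→4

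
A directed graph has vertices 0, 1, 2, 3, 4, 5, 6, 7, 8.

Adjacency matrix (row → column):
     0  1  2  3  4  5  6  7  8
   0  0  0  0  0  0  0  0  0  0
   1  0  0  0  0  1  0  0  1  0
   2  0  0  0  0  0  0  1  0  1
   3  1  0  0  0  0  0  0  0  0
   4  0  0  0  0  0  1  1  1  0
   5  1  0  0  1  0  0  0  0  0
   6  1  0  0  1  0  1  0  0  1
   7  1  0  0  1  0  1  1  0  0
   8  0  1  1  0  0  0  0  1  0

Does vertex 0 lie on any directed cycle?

0 lies on a cycle iff there is a path from 0 back to itself.
Exploring from 0, it never reaches itself; equivalently, its strongly connected component is a singleton.

No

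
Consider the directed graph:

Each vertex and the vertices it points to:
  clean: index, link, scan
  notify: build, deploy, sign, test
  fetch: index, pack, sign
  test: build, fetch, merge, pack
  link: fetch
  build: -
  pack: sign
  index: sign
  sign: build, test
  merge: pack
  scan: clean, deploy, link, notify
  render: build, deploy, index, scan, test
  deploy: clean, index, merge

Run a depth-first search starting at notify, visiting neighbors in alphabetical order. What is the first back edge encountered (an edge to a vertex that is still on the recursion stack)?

DFS from notify (visiting neighbors in alphabetical order); mark gray on enter, black on exit:
notify gray
  build gray
  build black
  deploy gray
    clean gray
      index gray
        sign gray
          sign→build: build black — skip
          test gray
            test→build: build black — skip
            fetch gray
              fetch→index: index is gray → back edge
First back edge: fetch → index.

fetch->index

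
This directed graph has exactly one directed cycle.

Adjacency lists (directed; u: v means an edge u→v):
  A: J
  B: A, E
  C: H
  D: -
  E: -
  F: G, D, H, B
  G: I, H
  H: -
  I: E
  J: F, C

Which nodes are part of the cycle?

DFS with gray/black marking from A:
A gray
  J gray
    F gray
      G gray
        I gray
          E gray
          E black
        I black
        H gray
        H black
      G black
      D gray
      D black
      F→H: H black — skip
      B gray
        B→A: A is gray → back edge
Back edge closes the cycle A → J → F → B → A; its vertices are {A, B, F, J}.

A, B, F, J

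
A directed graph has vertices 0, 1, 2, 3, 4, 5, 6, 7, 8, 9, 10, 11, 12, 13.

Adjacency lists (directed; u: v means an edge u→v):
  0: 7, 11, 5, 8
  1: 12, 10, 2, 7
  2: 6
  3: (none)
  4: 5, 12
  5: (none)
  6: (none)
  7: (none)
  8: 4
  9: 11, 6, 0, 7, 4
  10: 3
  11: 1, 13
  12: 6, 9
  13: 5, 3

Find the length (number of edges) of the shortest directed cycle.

For each vertex v, BFS finds the shortest path from v back to v.
The shortest such closed walk is 12 → 9 → 4 → 12, length 3.

3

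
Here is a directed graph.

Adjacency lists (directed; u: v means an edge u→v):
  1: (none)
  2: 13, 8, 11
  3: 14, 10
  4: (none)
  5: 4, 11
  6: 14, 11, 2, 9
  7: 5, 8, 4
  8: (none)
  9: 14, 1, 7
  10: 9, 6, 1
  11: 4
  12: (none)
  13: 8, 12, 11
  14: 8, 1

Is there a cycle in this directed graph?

No

DFS with white/gray/black marking, starting from 4:
4 gray
4 black
1 gray
1 black
2 gray
  13 gray
    8 gray
    8 black
    12 gray
    12 black
    11 gray
      11→4: 4 black — skip
    11 black
  13 black
  2→8: 8 black — skip
  2→11: 11 black — skip
2 black
3 gray
  14 gray
    14→8: 8 black — skip
    14→1: 1 black — skip
  14 black
  10 gray
    9 gray
      9→14: 14 black — skip
      9→1: 1 black — skip
      7 gray
        5 gray
          5→4: 4 black — skip
          5→11: 11 black — skip
        5 black
        7→8: 8 black — skip
        7→4: 4 black — skip
      7 black
    9 black
    6 gray
      6→14: 14 black — skip
      6→11: 11 black — skip
      6→2: 2 black — skip
      6→9: 9 black — skip
    6 black
    10→1: 1 black — skip
  10 black
3 black
Every edge goes to a white or black vertex — no back edge, so the graph is acyclic.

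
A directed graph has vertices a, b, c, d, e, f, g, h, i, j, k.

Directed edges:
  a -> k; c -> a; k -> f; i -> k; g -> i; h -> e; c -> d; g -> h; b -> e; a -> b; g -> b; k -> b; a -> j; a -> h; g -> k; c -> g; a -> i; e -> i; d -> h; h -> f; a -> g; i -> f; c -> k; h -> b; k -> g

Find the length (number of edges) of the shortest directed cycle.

2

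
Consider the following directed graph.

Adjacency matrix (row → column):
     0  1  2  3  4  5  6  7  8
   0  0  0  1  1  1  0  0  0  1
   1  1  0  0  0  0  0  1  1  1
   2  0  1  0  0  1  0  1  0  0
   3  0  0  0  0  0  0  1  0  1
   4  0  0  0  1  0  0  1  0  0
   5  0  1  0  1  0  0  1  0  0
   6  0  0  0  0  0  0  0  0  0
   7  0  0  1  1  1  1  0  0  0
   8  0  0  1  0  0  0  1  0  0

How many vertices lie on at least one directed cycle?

8

A vertex is on a directed cycle iff it belongs to a strongly connected component of size ≥ 2 (or has a self-loop).
The vertices on cycles are {0, 1, 2, 3, 4, 5, 7, 8} — 8 in total.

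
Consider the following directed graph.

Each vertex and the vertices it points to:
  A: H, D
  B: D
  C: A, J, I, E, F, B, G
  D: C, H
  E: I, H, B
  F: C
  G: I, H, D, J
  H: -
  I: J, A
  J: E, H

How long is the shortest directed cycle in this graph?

For each vertex v, BFS finds the shortest path from v back to v.
The shortest such closed walk is C → F → C, length 2.

2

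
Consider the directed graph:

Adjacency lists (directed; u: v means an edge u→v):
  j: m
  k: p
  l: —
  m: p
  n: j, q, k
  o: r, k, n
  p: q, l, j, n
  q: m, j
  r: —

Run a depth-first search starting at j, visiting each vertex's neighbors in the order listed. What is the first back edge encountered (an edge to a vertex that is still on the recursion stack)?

q->m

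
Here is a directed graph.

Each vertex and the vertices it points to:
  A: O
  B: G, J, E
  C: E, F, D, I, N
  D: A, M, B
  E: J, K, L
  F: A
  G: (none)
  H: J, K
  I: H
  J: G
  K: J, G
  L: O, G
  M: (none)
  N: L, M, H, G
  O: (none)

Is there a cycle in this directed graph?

DFS with white/gray/black marking, starting from J:
J gray
  G gray
  G black
J black
A gray
  O gray
  O black
A black
B gray
  B→G: G black — skip
  B→J: J black — skip
  E gray
    E→J: J black — skip
    K gray
      K→J: J black — skip
      K→G: G black — skip
    K black
    L gray
      L→O: O black — skip
      L→G: G black — skip
    L black
  E black
B black
C gray
  C→E: E black — skip
  F gray
    F→A: A black — skip
  F black
  D gray
    D→A: A black — skip
    M gray
    M black
    D→B: B black — skip
  D black
  I gray
    H gray
      H→J: J black — skip
      H→K: K black — skip
    H black
  I black
  N gray
    N→L: L black — skip
    N→M: M black — skip
    N→H: H black — skip
    N→G: G black — skip
  N black
C black
Every edge goes to a white or black vertex — no back edge, so the graph is acyclic.

No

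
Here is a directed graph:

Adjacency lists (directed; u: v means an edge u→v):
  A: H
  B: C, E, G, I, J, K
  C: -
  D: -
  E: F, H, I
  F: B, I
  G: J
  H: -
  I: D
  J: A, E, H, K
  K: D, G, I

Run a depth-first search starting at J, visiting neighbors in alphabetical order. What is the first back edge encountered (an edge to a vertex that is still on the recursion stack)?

B->E

DFS from J (visiting neighbors in alphabetical order); mark gray on enter, black on exit:
J gray
  A gray
    H gray
    H black
  A black
  E gray
    F gray
      B gray
        C gray
        C black
        B→E: E is gray → back edge
First back edge: B → E.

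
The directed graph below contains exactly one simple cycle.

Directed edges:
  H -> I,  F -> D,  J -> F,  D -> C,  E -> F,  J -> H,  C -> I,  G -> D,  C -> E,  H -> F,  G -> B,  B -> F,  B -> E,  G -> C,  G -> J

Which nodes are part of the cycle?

C, D, E, F

DFS with gray/black marking from D:
D gray
  C gray
    E gray
      F gray
        F→D: D is gray → back edge
Back edge closes the cycle D → C → E → F → D; its vertices are {C, D, E, F}.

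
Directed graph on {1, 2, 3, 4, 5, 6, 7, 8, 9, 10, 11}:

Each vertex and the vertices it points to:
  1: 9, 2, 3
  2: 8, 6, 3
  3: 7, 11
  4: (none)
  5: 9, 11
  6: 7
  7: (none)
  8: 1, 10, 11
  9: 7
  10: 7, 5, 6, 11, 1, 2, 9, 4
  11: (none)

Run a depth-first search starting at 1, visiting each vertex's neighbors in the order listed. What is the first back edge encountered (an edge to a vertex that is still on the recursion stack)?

8→1

DFS from 1 (visiting each vertex's neighbors in the order listed); mark gray on enter, black on exit:
1 gray
  9 gray
    7 gray
    7 black
  9 black
  2 gray
    8 gray
      8→1: 1 is gray → back edge
First back edge: 8 → 1.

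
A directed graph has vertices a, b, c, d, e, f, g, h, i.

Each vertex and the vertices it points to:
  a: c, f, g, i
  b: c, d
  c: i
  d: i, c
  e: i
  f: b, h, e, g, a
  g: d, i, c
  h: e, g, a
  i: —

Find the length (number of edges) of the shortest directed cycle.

For each vertex v, BFS finds the shortest path from v back to v.
The shortest such closed walk is a → f → a, length 2.

2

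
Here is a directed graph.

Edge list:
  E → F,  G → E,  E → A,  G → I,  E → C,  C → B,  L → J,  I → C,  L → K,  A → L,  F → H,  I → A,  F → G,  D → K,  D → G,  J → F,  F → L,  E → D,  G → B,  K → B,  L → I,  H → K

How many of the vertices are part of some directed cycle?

8

A vertex is on a directed cycle iff it belongs to a strongly connected component of size ≥ 2 (or has a self-loop).
The vertices on cycles are {A, D, E, F, G, I, J, L} — 8 in total.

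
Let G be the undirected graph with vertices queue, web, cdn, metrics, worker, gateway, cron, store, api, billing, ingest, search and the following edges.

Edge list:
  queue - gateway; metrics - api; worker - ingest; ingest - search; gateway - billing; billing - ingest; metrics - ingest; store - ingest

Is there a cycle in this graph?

No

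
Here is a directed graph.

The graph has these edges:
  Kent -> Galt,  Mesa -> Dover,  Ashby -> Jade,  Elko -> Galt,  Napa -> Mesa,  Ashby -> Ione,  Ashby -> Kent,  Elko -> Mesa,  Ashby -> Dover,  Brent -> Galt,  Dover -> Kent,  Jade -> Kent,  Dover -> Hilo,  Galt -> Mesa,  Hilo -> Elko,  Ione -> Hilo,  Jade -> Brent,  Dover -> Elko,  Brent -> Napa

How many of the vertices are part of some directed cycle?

A vertex is on a directed cycle iff it belongs to a strongly connected component of size ≥ 2 (or has a self-loop).
The vertices on cycles are {Elko, Galt, Hilo, Kent, Mesa, Dover} — 6 in total.

6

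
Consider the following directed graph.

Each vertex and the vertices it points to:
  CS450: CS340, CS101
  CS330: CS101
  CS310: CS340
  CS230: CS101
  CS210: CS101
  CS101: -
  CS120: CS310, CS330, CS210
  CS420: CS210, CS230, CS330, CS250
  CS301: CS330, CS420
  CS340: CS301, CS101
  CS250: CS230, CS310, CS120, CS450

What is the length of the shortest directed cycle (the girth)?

For each vertex v, BFS finds the shortest path from v back to v.
The shortest such closed walk is CS301 → CS420 → CS250 → CS450 → CS340 → CS301, length 5.

5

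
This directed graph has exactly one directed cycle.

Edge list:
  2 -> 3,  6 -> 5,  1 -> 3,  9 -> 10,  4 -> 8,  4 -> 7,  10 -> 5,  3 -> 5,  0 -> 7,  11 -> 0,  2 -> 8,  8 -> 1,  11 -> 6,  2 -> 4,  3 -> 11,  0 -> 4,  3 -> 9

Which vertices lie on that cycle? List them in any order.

DFS with gray/black marking from 3:
3 gray
  5 gray
  5 black
  9 gray
    10 gray
      10→5: 5 black — skip
    10 black
  9 black
  11 gray
    6 gray
      6→5: 5 black — skip
    6 black
    0 gray
      7 gray
      7 black
      4 gray
        4→7: 7 black — skip
        8 gray
          1 gray
            1→3: 3 is gray → back edge
Back edge closes the cycle 3 → 11 → 0 → 4 → 8 → 1 → 3; its vertices are {0, 1, 3, 4, 8, 11}.

0, 1, 3, 4, 8, 11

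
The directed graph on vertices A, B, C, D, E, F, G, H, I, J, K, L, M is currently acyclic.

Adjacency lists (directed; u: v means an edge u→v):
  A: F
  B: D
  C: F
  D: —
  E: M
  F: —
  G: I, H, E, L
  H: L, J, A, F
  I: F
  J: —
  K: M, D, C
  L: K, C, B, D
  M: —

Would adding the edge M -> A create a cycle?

No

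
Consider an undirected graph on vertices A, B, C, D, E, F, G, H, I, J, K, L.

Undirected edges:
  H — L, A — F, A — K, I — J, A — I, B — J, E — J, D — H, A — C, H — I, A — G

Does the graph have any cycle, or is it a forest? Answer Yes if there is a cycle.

No

DFS, tracking each vertex's parent; an edge to a visited non-parent vertex closes a cycle.
Start from B:
visit B (parent –)
  visit J (parent B)
    visit I (parent J)
      visit H (parent I)
        H–I: parent, skip
        visit L (parent H)
          L–H: parent, skip
        visit D (parent H)
          D–H: parent, skip
      I–J: parent, skip
      visit A (parent I)
        visit G (parent A)
          G–A: parent, skip
        A–I: parent, skip
        visit C (parent A)
          C–A: parent, skip
        visit K (parent A)
          K–A: parent, skip
        visit F (parent A)
          F–A: parent, skip
    J–B: parent, skip
    visit E (parent J)
      E–J: parent, skip
No non-parent visited neighbor found — the graph is a forest.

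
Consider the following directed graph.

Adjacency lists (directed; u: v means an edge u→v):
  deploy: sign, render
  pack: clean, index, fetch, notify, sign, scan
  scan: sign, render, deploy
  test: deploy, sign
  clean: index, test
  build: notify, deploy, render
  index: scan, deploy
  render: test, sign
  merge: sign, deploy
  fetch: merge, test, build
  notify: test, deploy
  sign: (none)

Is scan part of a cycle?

scan lies on a cycle iff there is a path from scan back to itself.
Exploring from scan, it never reaches itself; equivalently, its strongly connected component is a singleton.

No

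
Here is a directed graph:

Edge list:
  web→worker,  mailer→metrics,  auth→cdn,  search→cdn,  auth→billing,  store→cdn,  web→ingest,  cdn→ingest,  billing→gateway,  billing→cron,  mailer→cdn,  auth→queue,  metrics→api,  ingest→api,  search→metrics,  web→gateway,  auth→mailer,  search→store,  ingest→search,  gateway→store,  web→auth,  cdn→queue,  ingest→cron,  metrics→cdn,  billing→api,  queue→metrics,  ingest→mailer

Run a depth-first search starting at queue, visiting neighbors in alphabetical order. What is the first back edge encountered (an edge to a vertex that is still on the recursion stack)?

mailer→cdn

DFS from queue (visiting neighbors in alphabetical order); mark gray on enter, black on exit:
queue gray
  metrics gray
    api gray
    api black
    cdn gray
      ingest gray
        ingest→api: api black — skip
        cron gray
        cron black
        mailer gray
          mailer→cdn: cdn is gray → back edge
First back edge: mailer → cdn.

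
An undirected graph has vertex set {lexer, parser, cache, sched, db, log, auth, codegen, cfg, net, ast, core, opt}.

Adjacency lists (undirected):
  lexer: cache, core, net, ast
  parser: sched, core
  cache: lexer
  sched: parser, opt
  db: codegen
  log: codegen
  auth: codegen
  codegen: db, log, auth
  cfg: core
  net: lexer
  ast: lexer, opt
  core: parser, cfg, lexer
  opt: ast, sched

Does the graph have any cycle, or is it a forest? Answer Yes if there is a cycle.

Yes

DFS, tracking each vertex's parent; an edge to a visited non-parent vertex closes a cycle.
Start from parser:
visit parser (parent –)
  visit sched (parent parser)
    sched–parser: parent, skip
    visit opt (parent sched)
      visit ast (parent opt)
        visit lexer (parent ast)
          visit cache (parent lexer)
            cache–lexer: parent, skip
          visit core (parent lexer)
            core–parser: parser visited and ≠ parent → cycle
Cycle: parser – sched – opt – ast – lexer – core – parser.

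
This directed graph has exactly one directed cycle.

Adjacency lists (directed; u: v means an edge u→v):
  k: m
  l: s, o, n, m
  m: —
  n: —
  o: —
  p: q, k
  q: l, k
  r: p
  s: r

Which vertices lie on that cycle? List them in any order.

l, p, q, r, s

DFS with gray/black marking from p:
p gray
  q gray
    l gray
      s gray
        r gray
          r→p: p is gray → back edge
Back edge closes the cycle p → q → l → s → r → p; its vertices are {l, p, q, r, s}.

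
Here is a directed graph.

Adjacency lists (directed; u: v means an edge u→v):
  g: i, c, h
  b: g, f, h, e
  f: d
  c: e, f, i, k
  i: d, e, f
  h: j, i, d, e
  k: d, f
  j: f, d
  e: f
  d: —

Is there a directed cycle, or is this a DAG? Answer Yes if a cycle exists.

DFS with white/gray/black marking, starting from j:
j gray
  f gray
    d gray
    d black
  f black
  j→d: d black — skip
j black
g gray
  i gray
    i→d: d black — skip
    e gray
      e→f: f black — skip
    e black
    i→f: f black — skip
  i black
  c gray
    c→e: e black — skip
    c→f: f black — skip
    c→i: i black — skip
    k gray
      k→d: d black — skip
      k→f: f black — skip
    k black
  c black
  h gray
    h→j: j black — skip
    h→i: i black — skip
    h→d: d black — skip
    h→e: e black — skip
  h black
g black
b gray
  b→g: g black — skip
  b→f: f black — skip
  b→h: h black — skip
  b→e: e black — skip
b black
Every edge goes to a white or black vertex — no back edge, so the graph is acyclic.

No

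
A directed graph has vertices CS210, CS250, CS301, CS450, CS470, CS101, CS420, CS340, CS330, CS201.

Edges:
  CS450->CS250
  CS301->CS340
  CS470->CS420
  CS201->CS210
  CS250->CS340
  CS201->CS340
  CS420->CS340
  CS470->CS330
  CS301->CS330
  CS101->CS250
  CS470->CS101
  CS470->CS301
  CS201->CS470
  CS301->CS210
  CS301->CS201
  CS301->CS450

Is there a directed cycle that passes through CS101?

CS101 lies on a cycle iff there is a path from CS101 back to itself.
Exploring from CS101, it never reaches itself; equivalently, its strongly connected component is a singleton.

No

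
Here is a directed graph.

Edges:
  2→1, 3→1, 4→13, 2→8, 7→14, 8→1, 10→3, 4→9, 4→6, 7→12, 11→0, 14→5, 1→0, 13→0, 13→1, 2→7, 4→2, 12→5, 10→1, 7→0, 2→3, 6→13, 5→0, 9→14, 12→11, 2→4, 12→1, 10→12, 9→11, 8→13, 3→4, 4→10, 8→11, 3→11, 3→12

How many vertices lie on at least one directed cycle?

A vertex is on a directed cycle iff it belongs to a strongly connected component of size ≥ 2 (or has a self-loop).
The vertices on cycles are {2, 3, 4, 10} — 4 in total.

4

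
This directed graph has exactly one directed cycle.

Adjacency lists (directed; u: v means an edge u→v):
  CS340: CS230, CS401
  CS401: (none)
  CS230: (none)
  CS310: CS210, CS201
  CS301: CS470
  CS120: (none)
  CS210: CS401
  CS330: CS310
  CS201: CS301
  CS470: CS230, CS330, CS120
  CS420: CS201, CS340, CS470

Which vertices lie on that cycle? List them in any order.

DFS with gray/black marking from CS470:
CS470 gray
  CS230 gray
  CS230 black
  CS330 gray
    CS310 gray
      CS210 gray
        CS401 gray
        CS401 black
      CS210 black
      CS201 gray
        CS301 gray
          CS301→CS470: CS470 is gray → back edge
Back edge closes the cycle CS470 → CS330 → CS310 → CS201 → CS301 → CS470; its vertices are {CS201, CS301, CS310, CS330, CS470}.

CS201, CS301, CS310, CS330, CS470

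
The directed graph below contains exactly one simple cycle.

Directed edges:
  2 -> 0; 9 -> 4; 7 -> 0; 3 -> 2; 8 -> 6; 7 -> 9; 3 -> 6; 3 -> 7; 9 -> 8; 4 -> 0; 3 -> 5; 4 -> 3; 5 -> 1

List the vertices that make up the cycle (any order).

DFS with gray/black marking from 3:
3 gray
  7 gray
    0 gray
    0 black
    9 gray
      4 gray
        4→3: 3 is gray → back edge
Back edge closes the cycle 3 → 7 → 9 → 4 → 3; its vertices are {3, 4, 7, 9}.

3, 4, 7, 9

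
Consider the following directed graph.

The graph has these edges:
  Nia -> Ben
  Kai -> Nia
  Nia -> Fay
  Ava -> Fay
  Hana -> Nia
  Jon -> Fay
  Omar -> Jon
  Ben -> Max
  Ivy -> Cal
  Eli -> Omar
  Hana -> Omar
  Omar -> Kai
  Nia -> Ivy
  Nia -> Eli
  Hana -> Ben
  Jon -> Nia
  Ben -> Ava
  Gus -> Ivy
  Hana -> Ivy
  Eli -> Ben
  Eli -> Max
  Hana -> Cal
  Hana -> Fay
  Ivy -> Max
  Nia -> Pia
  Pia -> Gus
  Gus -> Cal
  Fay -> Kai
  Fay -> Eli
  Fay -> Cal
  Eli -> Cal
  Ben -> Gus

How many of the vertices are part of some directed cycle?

A vertex is on a directed cycle iff it belongs to a strongly connected component of size ≥ 2 (or has a self-loop).
The vertices on cycles are {Ava, Ben, Eli, Fay, Jon, Kai, Nia, Omar} — 8 in total.

8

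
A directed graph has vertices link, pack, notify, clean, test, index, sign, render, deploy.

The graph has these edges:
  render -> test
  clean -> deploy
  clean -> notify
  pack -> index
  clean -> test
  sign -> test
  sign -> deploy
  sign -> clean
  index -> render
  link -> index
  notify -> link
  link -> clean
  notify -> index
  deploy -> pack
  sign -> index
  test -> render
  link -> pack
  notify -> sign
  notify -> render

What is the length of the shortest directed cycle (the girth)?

2

For each vertex v, BFS finds the shortest path from v back to v.
The shortest such closed walk is render → test → render, length 2.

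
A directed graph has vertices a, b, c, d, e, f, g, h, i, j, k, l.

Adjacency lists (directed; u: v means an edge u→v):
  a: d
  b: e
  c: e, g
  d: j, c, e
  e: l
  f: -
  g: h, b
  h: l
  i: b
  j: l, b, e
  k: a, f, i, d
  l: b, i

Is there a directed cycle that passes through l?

Yes

l is on a cycle iff l can reach itself via ≥1 edge.
l → b → e → l — yes.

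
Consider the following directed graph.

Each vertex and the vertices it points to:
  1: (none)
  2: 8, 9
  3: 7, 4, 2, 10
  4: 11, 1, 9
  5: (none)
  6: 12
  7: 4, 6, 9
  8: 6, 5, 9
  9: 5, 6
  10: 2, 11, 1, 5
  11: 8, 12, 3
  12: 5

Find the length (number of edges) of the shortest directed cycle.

For each vertex v, BFS finds the shortest path from v back to v.
The shortest such closed walk is 3 → 10 → 11 → 3, length 3.

3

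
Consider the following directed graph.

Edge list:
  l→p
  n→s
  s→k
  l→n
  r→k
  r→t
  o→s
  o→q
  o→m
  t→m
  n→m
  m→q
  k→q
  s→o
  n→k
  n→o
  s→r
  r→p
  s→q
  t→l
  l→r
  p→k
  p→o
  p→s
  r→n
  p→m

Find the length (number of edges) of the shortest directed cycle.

For each vertex v, BFS finds the shortest path from v back to v.
The shortest such closed walk is o → s → o, length 2.

2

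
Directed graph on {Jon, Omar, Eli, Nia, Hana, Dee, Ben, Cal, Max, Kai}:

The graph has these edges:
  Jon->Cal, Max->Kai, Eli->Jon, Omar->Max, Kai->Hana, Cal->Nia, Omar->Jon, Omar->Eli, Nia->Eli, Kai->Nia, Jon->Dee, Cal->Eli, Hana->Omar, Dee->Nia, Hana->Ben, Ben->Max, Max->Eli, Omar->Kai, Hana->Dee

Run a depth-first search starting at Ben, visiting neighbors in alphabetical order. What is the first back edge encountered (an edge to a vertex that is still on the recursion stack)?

Cal->Eli

DFS from Ben (visiting neighbors in alphabetical order); mark gray on enter, black on exit:
Ben gray
  Max gray
    Eli gray
      Jon gray
        Cal gray
          Cal→Eli: Eli is gray → back edge
First back edge: Cal → Eli.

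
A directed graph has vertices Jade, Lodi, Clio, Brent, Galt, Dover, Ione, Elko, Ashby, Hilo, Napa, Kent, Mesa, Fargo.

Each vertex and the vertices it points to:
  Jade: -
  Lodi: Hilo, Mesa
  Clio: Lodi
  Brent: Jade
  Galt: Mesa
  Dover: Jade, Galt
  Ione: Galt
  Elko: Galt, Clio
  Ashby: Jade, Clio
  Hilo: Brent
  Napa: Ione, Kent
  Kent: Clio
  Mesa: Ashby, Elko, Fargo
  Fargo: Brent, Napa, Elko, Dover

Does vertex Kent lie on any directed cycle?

Yes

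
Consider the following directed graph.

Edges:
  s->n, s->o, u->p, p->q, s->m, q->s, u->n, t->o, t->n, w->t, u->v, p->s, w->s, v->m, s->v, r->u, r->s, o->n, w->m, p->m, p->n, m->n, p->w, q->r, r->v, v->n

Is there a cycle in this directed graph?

Yes

DFS with white/gray/black marking, starting from m:
m gray
  n gray
  n black
m black
o gray
  o→n: n black — skip
o black
p gray
  w gray
    s gray
      v gray
        v→n: n black — skip
        v→m: m black — skip
      v black
      s→m: m black — skip
      s→o: o black — skip
      s→n: n black — skip
    s black
    t gray
      t→n: n black — skip
      t→o: o black — skip
    t black
    w→m: m black — skip
  w black
  p→n: n black — skip
  p→s: s black — skip
  p→m: m black — skip
  q gray
    q→s: s black — skip
    r gray
      r→s: s black — skip
      r→v: v black — skip
      u gray
        u→v: v black — skip
        u→n: n black — skip
        u→p: p is gray → back edge
Back edge found, so a cycle exists: p → q → r → u → p.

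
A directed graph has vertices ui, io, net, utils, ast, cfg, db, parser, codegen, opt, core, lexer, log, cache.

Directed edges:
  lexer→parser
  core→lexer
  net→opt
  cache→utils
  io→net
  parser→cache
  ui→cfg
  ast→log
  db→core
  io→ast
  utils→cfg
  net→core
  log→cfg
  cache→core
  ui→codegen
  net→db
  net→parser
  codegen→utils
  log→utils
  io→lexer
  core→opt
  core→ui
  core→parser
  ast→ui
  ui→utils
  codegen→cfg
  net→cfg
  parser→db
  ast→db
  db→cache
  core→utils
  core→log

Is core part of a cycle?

core is on a cycle iff core can reach itself via ≥1 edge.
core → parser → db → core — yes.

Yes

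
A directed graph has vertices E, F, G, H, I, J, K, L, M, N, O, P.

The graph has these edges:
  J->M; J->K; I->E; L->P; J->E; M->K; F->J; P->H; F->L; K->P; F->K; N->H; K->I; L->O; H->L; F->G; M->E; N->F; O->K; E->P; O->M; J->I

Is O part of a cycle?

Yes

O is on a cycle iff O can reach itself via ≥1 edge.
O → K → P → H → L → O — yes.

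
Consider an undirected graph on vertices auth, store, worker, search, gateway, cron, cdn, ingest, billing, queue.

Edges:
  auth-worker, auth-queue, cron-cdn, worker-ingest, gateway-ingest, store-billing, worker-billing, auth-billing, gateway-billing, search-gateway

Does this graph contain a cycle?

DFS, tracking each vertex's parent; an edge to a visited non-parent vertex closes a cycle.
Start from auth:
visit auth (parent –)
  visit worker (parent auth)
    worker–auth: parent, skip
    visit ingest (parent worker)
      ingest–worker: parent, skip
      visit gateway (parent ingest)
        visit search (parent gateway)
          search–gateway: parent, skip
        visit billing (parent gateway)
          billing–worker: worker visited and ≠ parent → cycle
Cycle: worker – ingest – gateway – billing – worker.

Yes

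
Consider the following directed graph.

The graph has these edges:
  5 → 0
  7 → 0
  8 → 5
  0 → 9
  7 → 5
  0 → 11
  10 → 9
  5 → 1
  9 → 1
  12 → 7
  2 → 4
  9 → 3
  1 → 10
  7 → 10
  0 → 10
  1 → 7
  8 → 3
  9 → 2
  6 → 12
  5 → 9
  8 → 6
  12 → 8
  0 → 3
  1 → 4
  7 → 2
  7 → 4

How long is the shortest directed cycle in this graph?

3

For each vertex v, BFS finds the shortest path from v back to v.
The shortest such closed walk is 12 → 8 → 6 → 12, length 3.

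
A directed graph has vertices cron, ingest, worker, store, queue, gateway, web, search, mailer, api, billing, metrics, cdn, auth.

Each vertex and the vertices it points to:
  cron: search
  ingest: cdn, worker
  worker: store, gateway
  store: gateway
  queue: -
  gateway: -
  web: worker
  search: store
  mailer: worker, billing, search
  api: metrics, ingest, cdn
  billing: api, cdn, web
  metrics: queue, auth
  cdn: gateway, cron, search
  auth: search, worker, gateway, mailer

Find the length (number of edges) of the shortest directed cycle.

5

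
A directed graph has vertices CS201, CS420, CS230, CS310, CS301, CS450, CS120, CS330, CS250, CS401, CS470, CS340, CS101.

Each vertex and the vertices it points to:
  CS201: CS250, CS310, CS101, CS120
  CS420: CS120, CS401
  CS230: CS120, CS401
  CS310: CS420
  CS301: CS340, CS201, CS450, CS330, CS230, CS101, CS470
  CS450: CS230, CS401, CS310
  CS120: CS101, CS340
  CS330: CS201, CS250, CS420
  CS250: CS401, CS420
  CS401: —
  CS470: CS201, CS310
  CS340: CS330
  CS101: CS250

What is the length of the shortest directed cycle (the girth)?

For each vertex v, BFS finds the shortest path from v back to v.
The shortest such closed walk is CS330 → CS201 → CS120 → CS340 → CS330, length 4.

4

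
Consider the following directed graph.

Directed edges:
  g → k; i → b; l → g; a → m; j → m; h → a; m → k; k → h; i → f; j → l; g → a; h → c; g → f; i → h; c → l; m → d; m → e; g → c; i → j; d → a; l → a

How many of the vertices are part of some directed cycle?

8

A vertex is on a directed cycle iff it belongs to a strongly connected component of size ≥ 2 (or has a self-loop).
The vertices on cycles are {a, c, d, g, h, k, l, m} — 8 in total.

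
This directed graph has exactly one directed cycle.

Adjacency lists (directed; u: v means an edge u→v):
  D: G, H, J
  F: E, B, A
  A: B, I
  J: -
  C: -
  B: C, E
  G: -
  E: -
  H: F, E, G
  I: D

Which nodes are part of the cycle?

DFS with gray/black marking from D:
D gray
  G gray
  G black
  H gray
    F gray
      E gray
      E black
      B gray
        C gray
        C black
        B→E: E black — skip
      B black
      A gray
        A→B: B black — skip
        I gray
          I→D: D is gray → back edge
Back edge closes the cycle D → H → F → A → I → D; its vertices are {A, D, F, H, I}.

A, D, F, H, I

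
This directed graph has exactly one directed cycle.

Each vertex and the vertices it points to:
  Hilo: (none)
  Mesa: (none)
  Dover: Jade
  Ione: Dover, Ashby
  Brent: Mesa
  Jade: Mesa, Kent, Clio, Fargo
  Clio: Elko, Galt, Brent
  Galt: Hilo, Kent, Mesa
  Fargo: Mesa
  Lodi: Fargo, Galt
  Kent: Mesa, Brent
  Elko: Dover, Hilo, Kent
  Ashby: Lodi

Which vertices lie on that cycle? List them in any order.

Clio, Elko, Jade, Dover

DFS with gray/black marking from Dover:
Dover gray
  Jade gray
    Mesa gray
    Mesa black
    Kent gray
      Kent→Mesa: Mesa black — skip
      Brent gray
        Brent→Mesa: Mesa black — skip
      Brent black
    Kent black
    Clio gray
      Elko gray
        Elko→Dover: Dover is gray → back edge
Back edge closes the cycle Dover → Jade → Clio → Elko → Dover; its vertices are {Clio, Elko, Jade, Dover}.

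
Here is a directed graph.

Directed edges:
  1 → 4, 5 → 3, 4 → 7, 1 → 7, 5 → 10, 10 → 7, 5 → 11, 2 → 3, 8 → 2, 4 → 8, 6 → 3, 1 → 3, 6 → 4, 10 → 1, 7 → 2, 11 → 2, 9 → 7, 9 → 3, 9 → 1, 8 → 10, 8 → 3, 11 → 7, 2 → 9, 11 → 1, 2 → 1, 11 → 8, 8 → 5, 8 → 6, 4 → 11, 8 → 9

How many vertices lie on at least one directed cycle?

10

A vertex is on a directed cycle iff it belongs to a strongly connected component of size ≥ 2 (or has a self-loop).
The vertices on cycles are {1, 2, 4, 5, 6, 7, 8, 9, 10, 11} — 10 in total.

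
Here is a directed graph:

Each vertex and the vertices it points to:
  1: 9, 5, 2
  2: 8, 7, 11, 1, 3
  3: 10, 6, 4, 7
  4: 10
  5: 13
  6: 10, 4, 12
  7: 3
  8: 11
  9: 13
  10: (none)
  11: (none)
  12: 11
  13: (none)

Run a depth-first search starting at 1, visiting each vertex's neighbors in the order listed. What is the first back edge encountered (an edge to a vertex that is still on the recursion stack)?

3→7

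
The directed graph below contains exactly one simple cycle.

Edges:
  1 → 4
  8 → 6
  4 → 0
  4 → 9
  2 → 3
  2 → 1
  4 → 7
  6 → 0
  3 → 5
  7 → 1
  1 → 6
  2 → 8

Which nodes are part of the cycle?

DFS with gray/black marking from 1:
1 gray
  4 gray
    9 gray
    9 black
    0 gray
    0 black
    7 gray
      7→1: 1 is gray → back edge
Back edge closes the cycle 1 → 4 → 7 → 1; its vertices are {1, 4, 7}.

1, 4, 7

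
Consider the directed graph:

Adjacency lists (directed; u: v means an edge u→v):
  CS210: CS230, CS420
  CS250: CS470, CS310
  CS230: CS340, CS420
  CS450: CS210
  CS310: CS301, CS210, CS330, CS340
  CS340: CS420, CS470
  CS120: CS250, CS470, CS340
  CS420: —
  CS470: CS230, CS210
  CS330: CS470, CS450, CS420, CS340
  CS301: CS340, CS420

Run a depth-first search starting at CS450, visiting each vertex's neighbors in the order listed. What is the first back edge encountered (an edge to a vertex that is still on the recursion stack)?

DFS from CS450 (visiting each vertex's neighbors in the order listed); mark gray on enter, black on exit:
CS450 gray
  CS210 gray
    CS230 gray
      CS340 gray
        CS420 gray
        CS420 black
        CS470 gray
          CS470→CS230: CS230 is gray → back edge
First back edge: CS470 → CS230.

CS470->CS230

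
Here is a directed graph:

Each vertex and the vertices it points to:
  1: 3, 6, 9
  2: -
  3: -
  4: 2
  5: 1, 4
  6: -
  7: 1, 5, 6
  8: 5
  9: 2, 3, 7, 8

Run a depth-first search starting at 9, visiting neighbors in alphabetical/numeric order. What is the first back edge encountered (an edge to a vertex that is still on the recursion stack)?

DFS from 9 (visiting neighbors in alphabetical/numeric order); mark gray on enter, black on exit:
9 gray
  2 gray
  2 black
  3 gray
  3 black
  7 gray
    1 gray
      1→3: 3 black — skip
      6 gray
      6 black
      1→9: 9 is gray → back edge
First back edge: 1 → 9.

1→9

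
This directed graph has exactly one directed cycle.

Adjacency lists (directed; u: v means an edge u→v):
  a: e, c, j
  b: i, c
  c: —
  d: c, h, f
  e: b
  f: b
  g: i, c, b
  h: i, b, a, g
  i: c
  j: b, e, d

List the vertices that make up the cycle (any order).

DFS with gray/black marking from j:
j gray
  b gray
    i gray
      c gray
      c black
    i black
    b→c: c black — skip
  b black
  e gray
    e→b: b black — skip
  e black
  d gray
    d→c: c black — skip
    h gray
      h→i: i black — skip
      h→b: b black — skip
      a gray
        a→e: e black — skip
        a→c: c black — skip
        a→j: j is gray → back edge
Back edge closes the cycle j → d → h → a → j; its vertices are {a, d, h, j}.

a, d, h, j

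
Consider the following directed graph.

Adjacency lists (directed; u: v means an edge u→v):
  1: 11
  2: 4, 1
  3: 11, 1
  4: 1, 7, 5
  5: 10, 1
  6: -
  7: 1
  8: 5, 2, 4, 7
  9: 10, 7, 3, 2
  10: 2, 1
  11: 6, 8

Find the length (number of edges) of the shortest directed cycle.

4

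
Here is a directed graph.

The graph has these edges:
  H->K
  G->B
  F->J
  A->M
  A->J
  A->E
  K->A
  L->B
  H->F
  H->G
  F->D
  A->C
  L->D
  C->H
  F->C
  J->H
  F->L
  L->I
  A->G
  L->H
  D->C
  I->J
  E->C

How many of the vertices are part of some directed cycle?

10

A vertex is on a directed cycle iff it belongs to a strongly connected component of size ≥ 2 (or has a self-loop).
The vertices on cycles are {A, C, D, E, F, H, I, J, K, L} — 10 in total.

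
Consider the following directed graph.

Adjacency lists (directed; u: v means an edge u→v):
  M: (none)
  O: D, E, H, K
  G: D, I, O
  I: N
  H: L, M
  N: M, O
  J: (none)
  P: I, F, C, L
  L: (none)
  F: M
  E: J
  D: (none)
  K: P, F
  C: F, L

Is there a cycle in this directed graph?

Yes

DFS with white/gray/black marking, starting from K:
K gray
  P gray
    I gray
      N gray
        M gray
        M black
        O gray
          D gray
          D black
          E gray
            J gray
            J black
          E black
          H gray
            L gray
            L black
            H→M: M black — skip
          H black
          O→K: K is gray → back edge
Back edge found, so a cycle exists: K → P → I → N → O → K.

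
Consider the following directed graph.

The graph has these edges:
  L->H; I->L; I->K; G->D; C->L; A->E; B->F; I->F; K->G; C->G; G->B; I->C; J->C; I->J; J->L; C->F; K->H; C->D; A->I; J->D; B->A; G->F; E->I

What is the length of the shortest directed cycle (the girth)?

5

For each vertex v, BFS finds the shortest path from v back to v.
The shortest such closed walk is B → A → I → C → G → B, length 5.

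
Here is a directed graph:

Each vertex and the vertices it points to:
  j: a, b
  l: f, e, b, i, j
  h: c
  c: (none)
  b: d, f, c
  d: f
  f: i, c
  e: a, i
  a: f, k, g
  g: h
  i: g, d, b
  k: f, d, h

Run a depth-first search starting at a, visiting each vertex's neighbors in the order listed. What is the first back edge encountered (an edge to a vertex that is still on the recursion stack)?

DFS from a (visiting each vertex's neighbors in the order listed); mark gray on enter, black on exit:
a gray
  f gray
    i gray
      g gray
        h gray
          c gray
          c black
        h black
      g black
      d gray
        d→f: f is gray → back edge
First back edge: d → f.

d->f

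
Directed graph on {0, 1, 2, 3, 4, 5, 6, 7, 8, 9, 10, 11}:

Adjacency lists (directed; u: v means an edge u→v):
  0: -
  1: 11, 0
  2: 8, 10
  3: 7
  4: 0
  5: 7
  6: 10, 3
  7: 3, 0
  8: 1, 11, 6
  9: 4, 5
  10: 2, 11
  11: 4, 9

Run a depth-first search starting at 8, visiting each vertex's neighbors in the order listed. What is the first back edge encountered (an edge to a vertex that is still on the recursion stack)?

3→7

DFS from 8 (visiting each vertex's neighbors in the order listed); mark gray on enter, black on exit:
8 gray
  1 gray
    11 gray
      4 gray
        0 gray
        0 black
      4 black
      9 gray
        9→4: 4 black — skip
        5 gray
          7 gray
            3 gray
              3→7: 7 is gray → back edge
First back edge: 3 → 7.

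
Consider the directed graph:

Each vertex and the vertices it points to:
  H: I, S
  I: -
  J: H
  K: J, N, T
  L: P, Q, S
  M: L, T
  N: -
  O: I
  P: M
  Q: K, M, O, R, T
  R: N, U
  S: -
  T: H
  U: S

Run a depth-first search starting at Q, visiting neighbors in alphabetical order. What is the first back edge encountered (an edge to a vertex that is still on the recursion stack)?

DFS from Q (visiting neighbors in alphabetical order); mark gray on enter, black on exit:
Q gray
  K gray
    J gray
      H gray
        I gray
        I black
        S gray
        S black
      H black
    J black
    N gray
    N black
    T gray
      T→H: H black — skip
    T black
  K black
  M gray
    L gray
      P gray
        P→M: M is gray → back edge
First back edge: P → M.

P->M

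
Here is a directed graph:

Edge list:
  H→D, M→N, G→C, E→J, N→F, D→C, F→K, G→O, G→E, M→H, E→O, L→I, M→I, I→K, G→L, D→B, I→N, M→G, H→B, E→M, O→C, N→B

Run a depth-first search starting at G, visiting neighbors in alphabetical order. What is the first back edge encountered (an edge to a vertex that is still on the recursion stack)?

DFS from G (visiting neighbors in alphabetical order); mark gray on enter, black on exit:
G gray
  C gray
  C black
  E gray
    J gray
    J black
    M gray
      M→G: G is gray → back edge
First back edge: M → G.

M->G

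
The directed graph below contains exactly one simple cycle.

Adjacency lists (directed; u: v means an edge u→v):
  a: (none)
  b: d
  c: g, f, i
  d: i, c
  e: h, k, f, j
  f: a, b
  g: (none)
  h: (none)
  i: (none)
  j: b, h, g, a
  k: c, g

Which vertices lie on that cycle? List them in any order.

DFS with gray/black marking from f:
f gray
  a gray
  a black
  b gray
    d gray
      i gray
      i black
      c gray
        g gray
        g black
        c→f: f is gray → back edge
Back edge closes the cycle f → b → d → c → f; its vertices are {b, c, d, f}.

b, c, d, f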